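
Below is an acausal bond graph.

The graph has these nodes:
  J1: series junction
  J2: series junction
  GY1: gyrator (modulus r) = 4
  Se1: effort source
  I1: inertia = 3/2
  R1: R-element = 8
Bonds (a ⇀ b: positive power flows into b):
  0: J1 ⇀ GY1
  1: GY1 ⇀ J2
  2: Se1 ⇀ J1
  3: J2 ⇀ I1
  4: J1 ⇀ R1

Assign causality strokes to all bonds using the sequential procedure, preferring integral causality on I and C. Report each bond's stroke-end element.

b2 →J1  (Se1: effort source, stroke at far end)
b3 →I1  (I1 integral (f out))
b1 →J2  (common-f at J2 fixed by 3)
b0 →J1  (GY1 both-in/both-out from 1)
b4 →R1  (J1: last free bond brings flow in)

β0 stroke→J1
β1 stroke→J2
β2 stroke→J1
β3 stroke→I1
β4 stroke→R1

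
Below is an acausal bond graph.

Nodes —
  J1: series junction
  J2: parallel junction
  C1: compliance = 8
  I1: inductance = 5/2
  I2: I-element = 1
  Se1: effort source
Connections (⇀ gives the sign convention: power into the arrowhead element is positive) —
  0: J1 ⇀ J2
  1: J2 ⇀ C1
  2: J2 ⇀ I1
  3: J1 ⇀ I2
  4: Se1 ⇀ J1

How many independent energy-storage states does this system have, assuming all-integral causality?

3  (C1, I1, I2 all integral)

β4 →J1  (Se1 fixes effort; stroke away)
β1 →J2  (C1 outputs effort q/C1)
β0 →J1  (0-jn J2 has e-setter on 1)
β2 →I1  (common-e at J2 fixed by 1)
β3 →I2  (J1: last free bond brings flow in)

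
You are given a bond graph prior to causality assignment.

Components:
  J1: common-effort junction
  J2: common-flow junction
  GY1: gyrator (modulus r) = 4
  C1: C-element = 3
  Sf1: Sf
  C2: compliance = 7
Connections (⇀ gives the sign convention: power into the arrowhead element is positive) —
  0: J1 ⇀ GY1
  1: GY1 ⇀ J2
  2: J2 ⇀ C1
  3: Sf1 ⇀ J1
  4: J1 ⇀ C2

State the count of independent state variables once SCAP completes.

2  (C1, C2 all integral)

bond 3 →Sf1  (Sf1: flow source, stroke at near end)
bond 2 →J2  (C1 integral (e out))
bond 1 →GY1  (only one flow-in slot at J2)
bond 0 →GY1  (GY1: gyrator matches bond 1)
bond 4 →J1  (J1: last free bond brings effort in)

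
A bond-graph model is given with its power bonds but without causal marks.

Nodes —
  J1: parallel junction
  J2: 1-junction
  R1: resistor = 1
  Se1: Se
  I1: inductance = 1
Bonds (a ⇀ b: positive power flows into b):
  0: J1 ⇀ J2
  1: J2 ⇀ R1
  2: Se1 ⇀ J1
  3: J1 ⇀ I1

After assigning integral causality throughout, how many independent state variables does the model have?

β2 →J1  (Se1 (Se) sets effort on bond)
β0 →J2  (common-e at J1 fixed by 2)
β3 →I1  (0-jn J1 has e-setter on 2)
β1 →R1  (J2: last free bond brings flow in)

1  (I1 all integral)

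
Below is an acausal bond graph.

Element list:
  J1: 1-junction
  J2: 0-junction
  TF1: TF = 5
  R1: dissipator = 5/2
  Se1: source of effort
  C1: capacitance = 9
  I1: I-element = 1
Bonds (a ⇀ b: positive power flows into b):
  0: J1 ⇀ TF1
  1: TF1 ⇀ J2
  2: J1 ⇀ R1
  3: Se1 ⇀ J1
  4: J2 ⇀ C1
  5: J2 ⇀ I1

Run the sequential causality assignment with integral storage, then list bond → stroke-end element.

bond 0 stroke→J1
bond 1 stroke→TF1
bond 2 stroke→R1
bond 3 stroke→J1
bond 4 stroke→J2
bond 5 stroke→I1

b3 |J1  (Se1 (Se) sets effort on bond)
b4 |J2  (C1 outputs effort q/C1)
b1 |TF1  (J2 effort already set via bond 4)
b5 |I1  (J2 effort already set via bond 4)
b0 |J1  (TF1: transformer flips bond 1)
b2 |R1  (only one flow-in slot at J1)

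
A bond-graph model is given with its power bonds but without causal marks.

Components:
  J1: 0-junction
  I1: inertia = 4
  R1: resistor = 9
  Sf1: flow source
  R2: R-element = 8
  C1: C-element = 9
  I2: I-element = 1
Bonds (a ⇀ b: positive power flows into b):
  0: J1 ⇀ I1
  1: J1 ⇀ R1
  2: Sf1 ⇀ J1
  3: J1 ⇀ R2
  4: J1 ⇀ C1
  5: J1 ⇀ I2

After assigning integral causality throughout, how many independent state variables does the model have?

3  (C1, I1, I2 all integral)

bond 2 |Sf1  (Sf1 (Sf) sets flow on bond)
bond 0 |I1  (I1 outputs flow p/I1)
bond 4 |J1  (C1: C, integral causality)
bond 1 |R1  (J1 effort already set via bond 4)
bond 3 |R2  (J1: bond 4 brought effort, rest push out)
bond 5 |I2  (J1 effort already set via bond 4)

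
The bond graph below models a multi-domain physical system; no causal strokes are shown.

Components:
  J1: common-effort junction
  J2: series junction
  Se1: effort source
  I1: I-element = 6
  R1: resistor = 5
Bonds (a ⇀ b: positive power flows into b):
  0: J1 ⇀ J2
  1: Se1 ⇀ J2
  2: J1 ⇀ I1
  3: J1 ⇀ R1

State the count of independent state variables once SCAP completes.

b1 →J2  (Se1 (Se) sets effort on bond)
b0 →J1  (J2 needs exactly one f-in)
b2 →I1  (0-jn J1 has e-setter on 0)
b3 →R1  (J1: bond 0 brought effort, rest push out)

1  (I1 all integral)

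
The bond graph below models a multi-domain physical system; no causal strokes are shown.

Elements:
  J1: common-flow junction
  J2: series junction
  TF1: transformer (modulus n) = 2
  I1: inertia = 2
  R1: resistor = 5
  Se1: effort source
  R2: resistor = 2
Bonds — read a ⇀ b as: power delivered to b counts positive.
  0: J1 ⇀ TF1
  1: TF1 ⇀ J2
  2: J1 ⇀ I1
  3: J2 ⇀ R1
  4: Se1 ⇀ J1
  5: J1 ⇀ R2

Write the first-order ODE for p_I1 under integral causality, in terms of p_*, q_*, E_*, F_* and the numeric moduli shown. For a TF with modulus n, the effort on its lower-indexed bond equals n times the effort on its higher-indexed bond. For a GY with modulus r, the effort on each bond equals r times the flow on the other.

dp_I1/dt = E_Se1 - 11*p_I1

b4 stroke→J1  (Se1 (Se) sets effort on bond)
b2 stroke→I1  (I1 outputs flow p/I1)
b0 stroke→J1  (common-f at J1 fixed by 2)
b5 stroke→J1  (1-jn J1 has f-setter on 2)
b1 stroke→TF1  (TF1 one-in-one-out from 0)
b3 stroke→J2  (J2: bond 1 brought flow, rest push out)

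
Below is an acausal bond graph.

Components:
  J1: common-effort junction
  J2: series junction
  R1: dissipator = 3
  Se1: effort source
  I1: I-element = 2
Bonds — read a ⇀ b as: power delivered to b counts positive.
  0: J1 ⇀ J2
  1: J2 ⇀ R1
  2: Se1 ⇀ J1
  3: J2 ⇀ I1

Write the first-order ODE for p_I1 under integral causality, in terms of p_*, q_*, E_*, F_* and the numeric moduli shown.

dp_I1/dt = E_Se1 - 3*p_I1/2

#2 |J1  (source Se1 imposes e)
#0 |J2  (common-e at J1 fixed by 2)
#3 |I1  (prefer integral on I1)
#1 |J2  (1-jn J2 has f-setter on 3)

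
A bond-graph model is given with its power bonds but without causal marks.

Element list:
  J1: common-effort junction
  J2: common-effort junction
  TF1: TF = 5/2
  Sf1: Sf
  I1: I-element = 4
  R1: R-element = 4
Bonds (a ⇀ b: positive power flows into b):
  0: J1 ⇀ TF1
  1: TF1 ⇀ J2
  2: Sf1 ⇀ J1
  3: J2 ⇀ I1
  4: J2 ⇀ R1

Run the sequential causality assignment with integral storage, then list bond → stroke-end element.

b2 |Sf1  (Sf1: flow source, stroke at near end)
b0 |J1  (closing 0-jn rule on J1)
b1 |TF1  (TF1 one-in-one-out from 0)
b3 |I1  (I1: I, integral causality)
b4 |J2  (only one effort-in slot at J2)

b0 stroke→J1
b1 stroke→TF1
b2 stroke→Sf1
b3 stroke→I1
b4 stroke→J2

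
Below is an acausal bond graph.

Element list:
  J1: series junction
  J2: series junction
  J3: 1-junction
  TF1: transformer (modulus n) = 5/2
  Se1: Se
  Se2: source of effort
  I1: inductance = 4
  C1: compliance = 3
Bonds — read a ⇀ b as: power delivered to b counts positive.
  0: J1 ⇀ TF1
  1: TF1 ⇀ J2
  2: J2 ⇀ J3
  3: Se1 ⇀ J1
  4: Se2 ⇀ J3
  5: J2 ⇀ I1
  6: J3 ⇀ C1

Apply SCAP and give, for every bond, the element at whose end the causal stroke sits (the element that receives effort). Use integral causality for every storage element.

β3 →J1  (Se1 fixes effort; stroke away)
β4 →J3  (Se2 (Se) sets effort on bond)
β0 →TF1  (J1 needs exactly one f-in)
β1 →J2  (through TF1, causality passes straight; one stroke at TF1)
β5 →I1  (prefer integral on I1)
β2 →J2  (J2: bond 5 brought flow, rest push out)
β6 →J3  (1-jn J3 has f-setter on 2)

b0 →TF1
b1 →J2
b2 →J2
b3 →J1
b4 →J3
b5 →I1
b6 →J3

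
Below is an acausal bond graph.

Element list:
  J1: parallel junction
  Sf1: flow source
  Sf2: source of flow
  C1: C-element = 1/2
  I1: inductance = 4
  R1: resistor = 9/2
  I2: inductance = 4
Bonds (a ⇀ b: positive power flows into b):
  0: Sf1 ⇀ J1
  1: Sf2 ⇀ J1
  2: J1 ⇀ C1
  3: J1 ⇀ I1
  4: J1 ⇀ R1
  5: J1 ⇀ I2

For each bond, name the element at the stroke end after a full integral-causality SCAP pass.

b0 →Sf1
b1 →Sf2
b2 →J1
b3 →I1
b4 →R1
b5 →I2

b0 →Sf1  (Sf1 fixes flow; stroke at Sf1)
b1 →Sf2  (Sf2 fixes flow; stroke at Sf2)
b2 →J1  (C1 integral (e out))
b3 →I1  (0-jn J1 has e-setter on 2)
b4 →R1  (common-e at J1 fixed by 2)
b5 →I2  (0-jn J1 has e-setter on 2)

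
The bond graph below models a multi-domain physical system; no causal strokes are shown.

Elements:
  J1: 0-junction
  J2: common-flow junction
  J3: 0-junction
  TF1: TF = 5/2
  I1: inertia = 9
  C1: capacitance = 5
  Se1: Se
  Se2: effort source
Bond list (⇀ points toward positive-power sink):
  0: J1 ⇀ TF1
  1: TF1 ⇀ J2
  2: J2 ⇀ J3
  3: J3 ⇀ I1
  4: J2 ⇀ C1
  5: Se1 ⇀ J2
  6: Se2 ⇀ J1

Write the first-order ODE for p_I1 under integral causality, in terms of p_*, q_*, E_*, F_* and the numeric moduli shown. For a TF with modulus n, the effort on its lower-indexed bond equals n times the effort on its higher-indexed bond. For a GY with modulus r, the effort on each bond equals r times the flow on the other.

dp_I1/dt = E_Se1 + 2*E_Se2/5 - q_C1/5

β5 →J2  (source Se1 imposes e)
β6 →J1  (Se2 fixes effort; stroke away)
β0 →TF1  (0-jn J1 has e-setter on 6)
β1 →J2  (through TF1, causality passes straight; one stroke at TF1)
β3 →I1  (prefer integral on I1)
β2 →J3  (only one effort-in slot at J3)
β4 →J2  (J2: bond 2 brought flow, rest push out)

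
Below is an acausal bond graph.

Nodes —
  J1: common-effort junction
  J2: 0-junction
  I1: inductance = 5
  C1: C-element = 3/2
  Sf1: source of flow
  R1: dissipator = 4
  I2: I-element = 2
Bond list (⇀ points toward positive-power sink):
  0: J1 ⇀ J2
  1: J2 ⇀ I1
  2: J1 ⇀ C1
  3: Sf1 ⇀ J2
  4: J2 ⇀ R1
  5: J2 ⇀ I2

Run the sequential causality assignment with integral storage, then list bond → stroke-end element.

b3 stroke→Sf1  (Sf1 fixes flow; stroke at Sf1)
b1 stroke→I1  (I1 outputs flow p/I1)
b2 stroke→J1  (C1 integral (e out))
b0 stroke→J2  (J1: bond 2 brought effort, rest push out)
b4 stroke→R1  (common-e at J2 fixed by 0)
b5 stroke→I2  (common-e at J2 fixed by 0)

bond 0 stroke at J2
bond 1 stroke at I1
bond 2 stroke at J1
bond 3 stroke at Sf1
bond 4 stroke at R1
bond 5 stroke at I2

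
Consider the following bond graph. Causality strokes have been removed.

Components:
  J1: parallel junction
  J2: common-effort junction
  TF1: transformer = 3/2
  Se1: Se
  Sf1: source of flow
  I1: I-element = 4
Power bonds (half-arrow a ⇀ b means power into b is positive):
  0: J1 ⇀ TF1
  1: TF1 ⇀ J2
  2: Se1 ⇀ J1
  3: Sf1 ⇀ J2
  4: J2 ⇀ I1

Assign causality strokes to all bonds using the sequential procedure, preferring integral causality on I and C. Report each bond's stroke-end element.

#2 stroke→J1  (source Se1 imposes e)
#3 stroke→Sf1  (Sf1 (Sf) sets flow on bond)
#0 stroke→TF1  (J1 effort already set via bond 2)
#1 stroke→J2  (TF1: transformer flips bond 0)
#4 stroke→I1  (J2: bond 1 brought effort, rest push out)

bond 0 |TF1
bond 1 |J2
bond 2 |J1
bond 3 |Sf1
bond 4 |I1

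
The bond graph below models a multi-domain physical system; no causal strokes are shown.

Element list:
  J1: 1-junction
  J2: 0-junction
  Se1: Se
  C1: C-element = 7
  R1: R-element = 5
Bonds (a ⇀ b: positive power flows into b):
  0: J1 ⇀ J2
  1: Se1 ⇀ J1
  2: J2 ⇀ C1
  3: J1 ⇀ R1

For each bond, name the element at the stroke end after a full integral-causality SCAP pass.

b0 |J1
b1 |J1
b2 |J2
b3 |R1

bond 1 →J1  (Se1: effort source, stroke at far end)
bond 2 →J2  (C1: C, integral causality)
bond 0 →J1  (common-e at J2 fixed by 2)
bond 3 →R1  (only one flow-in slot at J1)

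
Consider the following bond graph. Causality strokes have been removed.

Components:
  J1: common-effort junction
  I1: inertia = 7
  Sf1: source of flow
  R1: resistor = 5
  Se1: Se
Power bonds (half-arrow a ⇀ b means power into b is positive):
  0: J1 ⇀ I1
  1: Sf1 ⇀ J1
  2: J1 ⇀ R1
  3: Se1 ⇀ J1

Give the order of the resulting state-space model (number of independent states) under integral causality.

1  (I1 all integral)

#1 →Sf1  (Sf1: flow source, stroke at near end)
#3 →J1  (Se1 fixes effort; stroke away)
#0 →I1  (J1 effort already set via bond 3)
#2 →R1  (0-jn J1 has e-setter on 3)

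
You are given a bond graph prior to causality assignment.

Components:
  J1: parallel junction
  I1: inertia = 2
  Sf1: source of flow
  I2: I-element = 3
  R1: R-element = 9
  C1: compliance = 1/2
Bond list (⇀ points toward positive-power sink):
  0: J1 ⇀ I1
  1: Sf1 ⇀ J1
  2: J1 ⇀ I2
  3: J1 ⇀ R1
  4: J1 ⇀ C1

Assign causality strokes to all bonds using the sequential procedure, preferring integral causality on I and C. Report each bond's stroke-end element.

b0 stroke at I1
b1 stroke at Sf1
b2 stroke at I2
b3 stroke at R1
b4 stroke at J1

#1 |Sf1  (source Sf1 imposes f)
#0 |I1  (I1: I, integral causality)
#2 |I2  (I2 outputs flow p/I2)
#4 |J1  (C1: C, integral causality)
#3 |R1  (common-e at J1 fixed by 4)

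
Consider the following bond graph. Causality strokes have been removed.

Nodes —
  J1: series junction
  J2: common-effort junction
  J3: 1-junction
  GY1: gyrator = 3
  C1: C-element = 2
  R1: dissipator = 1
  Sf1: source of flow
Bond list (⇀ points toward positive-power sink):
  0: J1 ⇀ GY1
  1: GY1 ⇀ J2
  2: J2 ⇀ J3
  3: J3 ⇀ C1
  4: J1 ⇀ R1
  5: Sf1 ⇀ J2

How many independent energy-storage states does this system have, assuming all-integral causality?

β5 →Sf1  (Sf1: flow source, stroke at near end)
β3 →J3  (C1: C, integral causality)
β2 →J2  (only one flow-in slot at J3)
β1 →GY1  (common-e at J2 fixed by 2)
β0 →GY1  (through GY1, causality inverts; strokes same side of GY1)
β4 →J1  (J1 flow already set via bond 0)

1  (C1 all integral)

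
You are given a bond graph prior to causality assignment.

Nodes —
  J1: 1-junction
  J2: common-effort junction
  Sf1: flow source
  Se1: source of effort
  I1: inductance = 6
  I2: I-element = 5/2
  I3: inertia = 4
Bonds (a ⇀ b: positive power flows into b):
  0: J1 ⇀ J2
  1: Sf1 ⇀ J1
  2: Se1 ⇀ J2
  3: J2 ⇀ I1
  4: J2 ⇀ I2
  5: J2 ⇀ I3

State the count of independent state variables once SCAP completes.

bond 1 |Sf1  (Sf1: flow source, stroke at near end)
bond 2 |J2  (Se1: effort source, stroke at far end)
bond 0 |J1  (J1: bond 1 brought flow, rest push out)
bond 3 |I1  (J2: bond 2 brought effort, rest push out)
bond 4 |I2  (J2: bond 2 brought effort, rest push out)
bond 5 |I3  (J2: bond 2 brought effort, rest push out)

3  (I1, I2, I3 all integral)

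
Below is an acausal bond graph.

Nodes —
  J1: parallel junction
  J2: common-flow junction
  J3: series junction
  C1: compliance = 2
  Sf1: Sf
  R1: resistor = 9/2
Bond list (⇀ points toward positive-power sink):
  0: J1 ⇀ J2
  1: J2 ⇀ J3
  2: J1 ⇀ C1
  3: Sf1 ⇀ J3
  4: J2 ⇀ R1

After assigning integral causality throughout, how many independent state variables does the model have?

β3 →Sf1  (source Sf1 imposes f)
β1 →J3  (J3: bond 3 brought flow, rest push out)
β0 →J2  (common-f at J2 fixed by 1)
β4 →J2  (J2: bond 1 brought flow, rest push out)
β2 →J1  (closing 0-jn rule on J1)

1  (C1 all integral)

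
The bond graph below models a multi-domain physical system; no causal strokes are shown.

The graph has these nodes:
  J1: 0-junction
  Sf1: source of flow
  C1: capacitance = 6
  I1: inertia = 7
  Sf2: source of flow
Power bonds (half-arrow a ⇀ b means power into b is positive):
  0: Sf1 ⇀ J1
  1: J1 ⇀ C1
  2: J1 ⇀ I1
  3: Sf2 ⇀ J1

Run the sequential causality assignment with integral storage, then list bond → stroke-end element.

b0 stroke→Sf1  (Sf1 fixes flow; stroke at Sf1)
b3 stroke→Sf2  (Sf2 fixes flow; stroke at Sf2)
b1 stroke→J1  (C1 outputs effort q/C1)
b2 stroke→I1  (J1 effort already set via bond 1)

b0 →Sf1
b1 →J1
b2 →I1
b3 →Sf2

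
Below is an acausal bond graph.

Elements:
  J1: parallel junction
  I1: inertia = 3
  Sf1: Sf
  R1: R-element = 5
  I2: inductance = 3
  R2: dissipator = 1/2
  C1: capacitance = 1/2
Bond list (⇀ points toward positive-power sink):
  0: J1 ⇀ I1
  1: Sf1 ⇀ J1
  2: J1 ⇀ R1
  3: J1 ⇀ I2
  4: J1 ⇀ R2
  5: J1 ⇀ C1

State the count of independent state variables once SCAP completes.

3  (C1, I1, I2 all integral)

#1 |Sf1  (Sf1 (Sf) sets flow on bond)
#0 |I1  (I1 integral (f out))
#3 |I2  (I2: I, integral causality)
#5 |J1  (C1: C, integral causality)
#2 |R1  (common-e at J1 fixed by 5)
#4 |R2  (J1 effort already set via bond 5)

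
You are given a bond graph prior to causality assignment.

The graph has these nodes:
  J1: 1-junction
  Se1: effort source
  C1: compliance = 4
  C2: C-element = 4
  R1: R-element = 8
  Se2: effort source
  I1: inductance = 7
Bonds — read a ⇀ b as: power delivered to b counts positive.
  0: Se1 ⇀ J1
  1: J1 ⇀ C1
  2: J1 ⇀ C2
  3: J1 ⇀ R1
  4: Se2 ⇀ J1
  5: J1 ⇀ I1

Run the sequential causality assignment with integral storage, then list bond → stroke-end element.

b0 stroke→J1
b1 stroke→J1
b2 stroke→J1
b3 stroke→J1
b4 stroke→J1
b5 stroke→I1

b0 →J1  (Se1 fixes effort; stroke away)
b4 →J1  (Se2 (Se) sets effort on bond)
b1 →J1  (C1 integral (e out))
b2 →J1  (C2: C, integral causality)
b5 →I1  (I1 integral (f out))
b3 →J1  (J1: bond 5 brought flow, rest push out)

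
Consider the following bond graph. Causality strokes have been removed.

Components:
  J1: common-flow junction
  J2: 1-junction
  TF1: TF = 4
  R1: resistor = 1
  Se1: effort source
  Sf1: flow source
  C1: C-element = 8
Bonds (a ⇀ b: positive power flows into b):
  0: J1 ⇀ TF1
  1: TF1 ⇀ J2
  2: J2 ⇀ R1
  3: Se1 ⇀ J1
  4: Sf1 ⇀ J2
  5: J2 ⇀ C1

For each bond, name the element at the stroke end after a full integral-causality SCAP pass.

bond 3 stroke→J1  (source Se1 imposes e)
bond 4 stroke→Sf1  (Sf1 (Sf) sets flow on bond)
bond 0 stroke→TF1  (closing 1-jn rule on J1)
bond 1 stroke→J2  (1-jn J2 has f-setter on 4)
bond 2 stroke→J2  (1-jn J2 has f-setter on 4)
bond 5 stroke→J2  (J2 flow already set via bond 4)

bond 0 |TF1
bond 1 |J2
bond 2 |J2
bond 3 |J1
bond 4 |Sf1
bond 5 |J2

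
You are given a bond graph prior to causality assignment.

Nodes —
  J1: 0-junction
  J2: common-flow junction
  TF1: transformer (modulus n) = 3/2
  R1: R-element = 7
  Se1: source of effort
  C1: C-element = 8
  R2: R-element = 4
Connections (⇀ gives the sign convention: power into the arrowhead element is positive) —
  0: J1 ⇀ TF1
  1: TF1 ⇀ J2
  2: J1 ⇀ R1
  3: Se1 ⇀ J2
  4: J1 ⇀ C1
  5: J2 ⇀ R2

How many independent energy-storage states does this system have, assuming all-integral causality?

#3 stroke at J2  (Se1: effort source, stroke at far end)
#4 stroke at J1  (C1: C, integral causality)
#0 stroke at TF1  (J1 effort already set via bond 4)
#2 stroke at R1  (0-jn J1 has e-setter on 4)
#1 stroke at J2  (TF1: transformer flips bond 0)
#5 stroke at R2  (J2 needs exactly one f-in)

1  (C1 all integral)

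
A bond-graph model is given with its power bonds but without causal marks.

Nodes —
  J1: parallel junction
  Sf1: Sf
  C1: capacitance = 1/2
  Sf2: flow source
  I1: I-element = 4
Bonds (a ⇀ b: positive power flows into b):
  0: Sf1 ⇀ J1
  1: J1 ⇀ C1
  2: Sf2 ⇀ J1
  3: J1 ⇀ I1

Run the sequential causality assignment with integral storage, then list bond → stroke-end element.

b0 stroke at Sf1
b1 stroke at J1
b2 stroke at Sf2
b3 stroke at I1

β0 stroke→Sf1  (source Sf1 imposes f)
β2 stroke→Sf2  (Sf2 fixes flow; stroke at Sf2)
β1 stroke→J1  (C1 integral (e out))
β3 stroke→I1  (J1: bond 1 brought effort, rest push out)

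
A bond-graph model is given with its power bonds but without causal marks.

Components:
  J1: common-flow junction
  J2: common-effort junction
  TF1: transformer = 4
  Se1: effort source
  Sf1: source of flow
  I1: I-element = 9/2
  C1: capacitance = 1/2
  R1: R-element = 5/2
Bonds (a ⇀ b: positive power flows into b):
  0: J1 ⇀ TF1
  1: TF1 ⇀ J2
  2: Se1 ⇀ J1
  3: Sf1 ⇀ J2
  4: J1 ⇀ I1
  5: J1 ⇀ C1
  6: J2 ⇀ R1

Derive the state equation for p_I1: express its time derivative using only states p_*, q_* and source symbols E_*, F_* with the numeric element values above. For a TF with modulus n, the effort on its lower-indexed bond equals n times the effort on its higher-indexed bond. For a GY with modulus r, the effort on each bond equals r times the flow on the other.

#2 →J1  (Se1 (Se) sets effort on bond)
#3 →Sf1  (source Sf1 imposes f)
#4 →I1  (I1 outputs flow p/I1)
#0 →J1  (1-jn J1 has f-setter on 4)
#5 →J1  (J1: bond 4 brought flow, rest push out)
#1 →TF1  (TF TF1: opposite of bond 0)
#6 →J2  (J2 needs exactly one e-in)

dp_I1/dt = E_Se1 - 10*F_Sf1 - 80*p_I1/9 - 2*q_C1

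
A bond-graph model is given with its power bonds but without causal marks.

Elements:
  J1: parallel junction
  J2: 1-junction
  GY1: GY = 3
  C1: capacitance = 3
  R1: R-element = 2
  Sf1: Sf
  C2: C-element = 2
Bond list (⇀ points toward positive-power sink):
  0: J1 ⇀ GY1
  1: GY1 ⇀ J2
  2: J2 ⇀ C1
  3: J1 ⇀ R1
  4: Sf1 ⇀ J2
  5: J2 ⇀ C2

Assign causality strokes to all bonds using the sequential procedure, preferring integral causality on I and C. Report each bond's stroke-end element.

bond 0 stroke at J1
bond 1 stroke at J2
bond 2 stroke at J2
bond 3 stroke at R1
bond 4 stroke at Sf1
bond 5 stroke at J2

β4 |Sf1  (Sf1 fixes flow; stroke at Sf1)
β1 |J2  (1-jn J2 has f-setter on 4)
β2 |J2  (J2 flow already set via bond 4)
β5 |J2  (common-f at J2 fixed by 4)
β0 |J1  (through GY1, causality inverts; strokes same side of GY1)
β3 |R1  (0-jn J1 has e-setter on 0)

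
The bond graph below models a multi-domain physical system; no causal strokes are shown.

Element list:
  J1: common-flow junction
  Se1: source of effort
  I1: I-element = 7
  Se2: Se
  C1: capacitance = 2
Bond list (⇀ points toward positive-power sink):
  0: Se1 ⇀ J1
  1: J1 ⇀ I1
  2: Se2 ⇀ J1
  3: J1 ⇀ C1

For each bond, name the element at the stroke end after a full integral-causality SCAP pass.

β0 stroke at J1  (Se1: effort source, stroke at far end)
β2 stroke at J1  (Se2 fixes effort; stroke away)
β1 stroke at I1  (I1: I, integral causality)
β3 stroke at J1  (J1 flow already set via bond 1)

bond 0 |J1
bond 1 |I1
bond 2 |J1
bond 3 |J1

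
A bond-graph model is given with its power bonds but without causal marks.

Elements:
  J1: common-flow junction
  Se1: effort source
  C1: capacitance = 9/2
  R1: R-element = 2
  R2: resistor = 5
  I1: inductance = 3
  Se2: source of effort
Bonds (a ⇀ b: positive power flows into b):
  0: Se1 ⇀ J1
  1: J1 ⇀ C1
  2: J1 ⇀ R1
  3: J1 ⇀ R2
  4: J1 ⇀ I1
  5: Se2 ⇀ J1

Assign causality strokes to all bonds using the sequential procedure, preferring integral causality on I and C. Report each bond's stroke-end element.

b0 |J1
b1 |J1
b2 |J1
b3 |J1
b4 |I1
b5 |J1

#0 →J1  (Se1 fixes effort; stroke away)
#5 →J1  (Se2: effort source, stroke at far end)
#1 →J1  (prefer integral on C1)
#4 →I1  (I1 outputs flow p/I1)
#2 →J1  (J1 flow already set via bond 4)
#3 →J1  (J1 flow already set via bond 4)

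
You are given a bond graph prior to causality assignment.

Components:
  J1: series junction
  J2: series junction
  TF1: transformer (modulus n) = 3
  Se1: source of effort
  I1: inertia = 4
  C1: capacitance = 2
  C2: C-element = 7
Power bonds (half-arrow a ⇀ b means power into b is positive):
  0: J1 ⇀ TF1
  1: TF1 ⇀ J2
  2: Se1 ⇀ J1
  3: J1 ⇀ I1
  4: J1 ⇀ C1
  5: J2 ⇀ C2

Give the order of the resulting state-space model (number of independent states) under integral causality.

#2 stroke at J1  (Se1: effort source, stroke at far end)
#3 stroke at I1  (I1 outputs flow p/I1)
#0 stroke at J1  (common-f at J1 fixed by 3)
#4 stroke at J1  (J1: bond 3 brought flow, rest push out)
#1 stroke at TF1  (through TF1, causality passes straight; one stroke at TF1)
#5 stroke at J2  (J2 flow already set via bond 1)

3  (C1, C2, I1 all integral)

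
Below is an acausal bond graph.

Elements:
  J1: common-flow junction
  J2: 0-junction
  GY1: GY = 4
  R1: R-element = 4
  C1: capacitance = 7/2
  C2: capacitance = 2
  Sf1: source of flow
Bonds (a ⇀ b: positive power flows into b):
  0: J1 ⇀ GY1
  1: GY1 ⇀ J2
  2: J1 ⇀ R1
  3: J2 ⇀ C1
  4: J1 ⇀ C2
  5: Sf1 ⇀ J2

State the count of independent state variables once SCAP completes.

2  (C1, C2 all integral)

#5 →Sf1  (source Sf1 imposes f)
#3 →J2  (prefer integral on C1)
#1 →GY1  (J2 effort already set via bond 3)
#0 →GY1  (GY1 both-in/both-out from 1)
#2 →J1  (1-jn J1 has f-setter on 0)
#4 →J1  (J1 flow already set via bond 0)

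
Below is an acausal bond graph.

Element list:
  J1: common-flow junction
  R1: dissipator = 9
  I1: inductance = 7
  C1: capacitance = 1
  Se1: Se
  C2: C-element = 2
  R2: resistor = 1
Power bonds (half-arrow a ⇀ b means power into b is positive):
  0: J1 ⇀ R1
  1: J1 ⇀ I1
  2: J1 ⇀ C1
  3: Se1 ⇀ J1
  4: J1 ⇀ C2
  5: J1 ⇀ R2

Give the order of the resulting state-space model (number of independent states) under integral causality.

3  (C1, C2, I1 all integral)

bond 3 →J1  (Se1: effort source, stroke at far end)
bond 1 →I1  (prefer integral on I1)
bond 0 →J1  (J1: bond 1 brought flow, rest push out)
bond 2 →J1  (1-jn J1 has f-setter on 1)
bond 4 →J1  (J1 flow already set via bond 1)
bond 5 →J1  (1-jn J1 has f-setter on 1)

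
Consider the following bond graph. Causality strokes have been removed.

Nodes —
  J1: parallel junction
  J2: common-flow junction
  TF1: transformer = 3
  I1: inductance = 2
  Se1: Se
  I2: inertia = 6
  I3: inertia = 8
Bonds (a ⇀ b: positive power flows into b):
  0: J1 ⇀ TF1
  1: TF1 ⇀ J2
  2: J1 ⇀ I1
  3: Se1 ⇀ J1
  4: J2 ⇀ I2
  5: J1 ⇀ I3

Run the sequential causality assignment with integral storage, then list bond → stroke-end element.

b3 →J1  (source Se1 imposes e)
b0 →TF1  (0-jn J1 has e-setter on 3)
b2 →I1  (J1: bond 3 brought effort, rest push out)
b5 →I3  (0-jn J1 has e-setter on 3)
b1 →J2  (TF TF1: opposite of bond 0)
b4 →I2  (only one flow-in slot at J2)

b0 |TF1
b1 |J2
b2 |I1
b3 |J1
b4 |I2
b5 |I3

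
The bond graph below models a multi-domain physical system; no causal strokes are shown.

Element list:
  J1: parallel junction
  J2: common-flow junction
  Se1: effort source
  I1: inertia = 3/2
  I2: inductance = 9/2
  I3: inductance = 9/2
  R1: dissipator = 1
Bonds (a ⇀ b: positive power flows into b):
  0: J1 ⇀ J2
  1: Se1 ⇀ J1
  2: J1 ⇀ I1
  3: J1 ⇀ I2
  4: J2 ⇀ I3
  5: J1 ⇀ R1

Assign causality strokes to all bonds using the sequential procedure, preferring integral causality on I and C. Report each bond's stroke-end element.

β0 stroke→J2
β1 stroke→J1
β2 stroke→I1
β3 stroke→I2
β4 stroke→I3
β5 stroke→R1

bond 1 →J1  (Se1 (Se) sets effort on bond)
bond 0 →J2  (J1 effort already set via bond 1)
bond 2 →I1  (J1: bond 1 brought effort, rest push out)
bond 3 →I2  (J1: bond 1 brought effort, rest push out)
bond 5 →R1  (0-jn J1 has e-setter on 1)
bond 4 →I3  (closing 1-jn rule on J2)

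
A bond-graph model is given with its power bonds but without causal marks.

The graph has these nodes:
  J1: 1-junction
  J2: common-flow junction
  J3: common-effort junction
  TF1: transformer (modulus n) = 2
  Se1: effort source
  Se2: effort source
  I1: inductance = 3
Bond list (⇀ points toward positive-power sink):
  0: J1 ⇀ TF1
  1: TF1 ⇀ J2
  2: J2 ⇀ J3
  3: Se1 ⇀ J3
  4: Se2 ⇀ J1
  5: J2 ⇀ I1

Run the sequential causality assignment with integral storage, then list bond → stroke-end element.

bond 3 stroke at J3  (Se1 fixes effort; stroke away)
bond 4 stroke at J1  (Se2: effort source, stroke at far end)
bond 0 stroke at TF1  (only one flow-in slot at J1)
bond 2 stroke at J2  (J3: bond 3 brought effort, rest push out)
bond 1 stroke at J2  (TF TF1: opposite of bond 0)
bond 5 stroke at I1  (only one flow-in slot at J2)

#0 stroke→TF1
#1 stroke→J2
#2 stroke→J2
#3 stroke→J3
#4 stroke→J1
#5 stroke→I1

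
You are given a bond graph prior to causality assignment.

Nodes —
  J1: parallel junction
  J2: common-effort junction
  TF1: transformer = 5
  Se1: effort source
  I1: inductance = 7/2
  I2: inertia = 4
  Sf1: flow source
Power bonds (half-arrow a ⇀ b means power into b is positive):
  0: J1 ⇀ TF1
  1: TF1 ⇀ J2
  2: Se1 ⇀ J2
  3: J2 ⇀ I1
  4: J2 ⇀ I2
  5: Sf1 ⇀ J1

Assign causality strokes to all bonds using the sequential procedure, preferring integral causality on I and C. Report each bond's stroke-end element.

bond 2 stroke at J2  (source Se1 imposes e)
bond 5 stroke at Sf1  (source Sf1 imposes f)
bond 0 stroke at J1  (closing 0-jn rule on J1)
bond 1 stroke at TF1  (0-jn J2 has e-setter on 2)
bond 3 stroke at I1  (0-jn J2 has e-setter on 2)
bond 4 stroke at I2  (J2: bond 2 brought effort, rest push out)

#0 |J1
#1 |TF1
#2 |J2
#3 |I1
#4 |I2
#5 |Sf1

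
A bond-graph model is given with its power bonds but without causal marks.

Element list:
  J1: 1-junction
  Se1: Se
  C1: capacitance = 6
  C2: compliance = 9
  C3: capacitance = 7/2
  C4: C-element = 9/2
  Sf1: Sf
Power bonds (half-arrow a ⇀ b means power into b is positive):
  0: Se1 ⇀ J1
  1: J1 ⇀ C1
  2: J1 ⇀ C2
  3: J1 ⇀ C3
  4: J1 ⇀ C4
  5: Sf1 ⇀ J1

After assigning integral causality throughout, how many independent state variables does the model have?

β0 stroke at J1  (Se1 (Se) sets effort on bond)
β5 stroke at Sf1  (Sf1 fixes flow; stroke at Sf1)
β1 stroke at J1  (common-f at J1 fixed by 5)
β2 stroke at J1  (1-jn J1 has f-setter on 5)
β3 stroke at J1  (J1 flow already set via bond 5)
β4 stroke at J1  (J1: bond 5 brought flow, rest push out)

4  (C1, C2, C3, C4 all integral)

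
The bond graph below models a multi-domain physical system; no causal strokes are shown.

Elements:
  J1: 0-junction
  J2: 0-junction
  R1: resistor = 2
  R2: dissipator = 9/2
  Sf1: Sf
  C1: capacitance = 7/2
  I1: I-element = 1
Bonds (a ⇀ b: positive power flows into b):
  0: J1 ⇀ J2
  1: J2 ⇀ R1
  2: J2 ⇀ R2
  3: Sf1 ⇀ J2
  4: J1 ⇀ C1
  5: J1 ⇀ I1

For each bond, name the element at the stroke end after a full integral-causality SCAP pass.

b3 stroke at Sf1  (Sf1: flow source, stroke at near end)
b4 stroke at J1  (C1: C, integral causality)
b0 stroke at J2  (common-e at J1 fixed by 4)
b5 stroke at I1  (0-jn J1 has e-setter on 4)
b1 stroke at R1  (0-jn J2 has e-setter on 0)
b2 stroke at R2  (J2: bond 0 brought effort, rest push out)

β0 →J2
β1 →R1
β2 →R2
β3 →Sf1
β4 →J1
β5 →I1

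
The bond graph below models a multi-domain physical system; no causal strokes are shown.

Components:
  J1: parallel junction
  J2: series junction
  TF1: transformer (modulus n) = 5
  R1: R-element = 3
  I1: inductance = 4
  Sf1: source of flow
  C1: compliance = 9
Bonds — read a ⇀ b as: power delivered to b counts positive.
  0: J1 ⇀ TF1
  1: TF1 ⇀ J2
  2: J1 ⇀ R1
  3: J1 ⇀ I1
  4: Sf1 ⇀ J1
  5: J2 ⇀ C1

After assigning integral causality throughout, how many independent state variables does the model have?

2  (C1, I1 all integral)

β4 →Sf1  (Sf1: flow source, stroke at near end)
β3 →I1  (I1: I, integral causality)
β5 →J2  (C1 outputs effort q/C1)
β1 →TF1  (only one flow-in slot at J2)
β0 →J1  (TF1: transformer flips bond 1)
β2 →R1  (0-jn J1 has e-setter on 0)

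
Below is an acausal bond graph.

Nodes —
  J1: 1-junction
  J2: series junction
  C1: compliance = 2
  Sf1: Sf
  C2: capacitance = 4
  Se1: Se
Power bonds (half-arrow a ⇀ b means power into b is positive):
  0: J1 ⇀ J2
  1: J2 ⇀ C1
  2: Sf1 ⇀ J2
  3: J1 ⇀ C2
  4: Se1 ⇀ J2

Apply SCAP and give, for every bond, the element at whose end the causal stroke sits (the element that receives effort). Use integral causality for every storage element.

bond 0 |J2
bond 1 |J2
bond 2 |Sf1
bond 3 |J1
bond 4 |J2

bond 2 →Sf1  (Sf1: flow source, stroke at near end)
bond 4 →J2  (source Se1 imposes e)
bond 0 →J2  (common-f at J2 fixed by 2)
bond 1 →J2  (1-jn J2 has f-setter on 2)
bond 3 →J1  (common-f at J1 fixed by 0)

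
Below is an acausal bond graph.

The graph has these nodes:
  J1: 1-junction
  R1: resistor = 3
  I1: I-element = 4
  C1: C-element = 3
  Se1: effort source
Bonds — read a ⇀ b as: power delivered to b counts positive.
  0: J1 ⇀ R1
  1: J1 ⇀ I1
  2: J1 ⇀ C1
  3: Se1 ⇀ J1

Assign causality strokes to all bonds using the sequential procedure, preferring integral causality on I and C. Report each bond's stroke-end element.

β0 →J1
β1 →I1
β2 →J1
β3 →J1

b3 →J1  (source Se1 imposes e)
b1 →I1  (prefer integral on I1)
b0 →J1  (common-f at J1 fixed by 1)
b2 →J1  (common-f at J1 fixed by 1)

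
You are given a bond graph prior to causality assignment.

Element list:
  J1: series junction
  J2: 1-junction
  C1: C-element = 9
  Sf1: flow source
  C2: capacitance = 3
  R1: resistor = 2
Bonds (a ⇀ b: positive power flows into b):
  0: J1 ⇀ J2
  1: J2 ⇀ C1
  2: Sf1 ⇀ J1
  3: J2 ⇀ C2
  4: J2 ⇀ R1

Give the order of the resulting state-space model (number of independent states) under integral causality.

2  (C1, C2 all integral)

#2 |Sf1  (Sf1: flow source, stroke at near end)
#0 |J1  (1-jn J1 has f-setter on 2)
#1 |J2  (J2: bond 0 brought flow, rest push out)
#3 |J2  (J2 flow already set via bond 0)
#4 |J2  (J2 flow already set via bond 0)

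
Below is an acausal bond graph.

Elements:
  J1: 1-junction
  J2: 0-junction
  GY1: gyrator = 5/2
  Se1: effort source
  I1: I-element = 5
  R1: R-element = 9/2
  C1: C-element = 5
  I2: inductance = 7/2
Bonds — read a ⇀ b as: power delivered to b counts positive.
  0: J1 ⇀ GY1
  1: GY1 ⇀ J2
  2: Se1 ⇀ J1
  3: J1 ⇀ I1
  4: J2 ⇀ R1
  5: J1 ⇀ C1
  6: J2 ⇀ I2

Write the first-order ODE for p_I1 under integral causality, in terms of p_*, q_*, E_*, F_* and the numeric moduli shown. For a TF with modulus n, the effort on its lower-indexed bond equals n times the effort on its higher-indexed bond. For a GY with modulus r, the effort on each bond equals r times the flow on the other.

dp_I1/dt = E_Se1 - 5*p_I1/18 - 5*p_I2/7 - q_C1/5

β2 stroke at J1  (source Se1 imposes e)
β3 stroke at I1  (prefer integral on I1)
β0 stroke at J1  (J1 flow already set via bond 3)
β5 stroke at J1  (common-f at J1 fixed by 3)
β1 stroke at J2  (through GY1, causality inverts; strokes same side of GY1)
β4 stroke at R1  (J2 effort already set via bond 1)
β6 stroke at I2  (J2 effort already set via bond 1)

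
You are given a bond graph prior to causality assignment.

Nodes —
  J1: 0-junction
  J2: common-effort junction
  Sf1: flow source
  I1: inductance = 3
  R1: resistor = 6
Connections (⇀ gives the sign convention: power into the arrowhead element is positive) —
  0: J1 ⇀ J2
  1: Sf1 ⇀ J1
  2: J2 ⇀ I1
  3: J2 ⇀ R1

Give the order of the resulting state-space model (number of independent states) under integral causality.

bond 1 stroke→Sf1  (Sf1: flow source, stroke at near end)
bond 0 stroke→J1  (only one effort-in slot at J1)
bond 2 stroke→I1  (I1 outputs flow p/I1)
bond 3 stroke→J2  (J2: last free bond brings effort in)

1  (I1 all integral)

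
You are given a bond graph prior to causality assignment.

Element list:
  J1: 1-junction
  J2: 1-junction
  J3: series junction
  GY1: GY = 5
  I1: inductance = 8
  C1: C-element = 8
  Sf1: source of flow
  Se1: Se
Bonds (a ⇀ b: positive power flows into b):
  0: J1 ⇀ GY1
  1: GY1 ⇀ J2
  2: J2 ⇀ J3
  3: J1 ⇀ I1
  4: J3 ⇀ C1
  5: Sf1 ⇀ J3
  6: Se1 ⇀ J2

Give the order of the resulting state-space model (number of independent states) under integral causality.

#5 |Sf1  (Sf1 fixes flow; stroke at Sf1)
#6 |J2  (Se1: effort source, stroke at far end)
#2 |J3  (J3: bond 5 brought flow, rest push out)
#4 |J3  (1-jn J3 has f-setter on 5)
#1 |J2  (1-jn J2 has f-setter on 2)
#0 |J1  (GY1 both-in/both-out from 1)
#3 |I1  (closing 1-jn rule on J1)

2  (C1, I1 all integral)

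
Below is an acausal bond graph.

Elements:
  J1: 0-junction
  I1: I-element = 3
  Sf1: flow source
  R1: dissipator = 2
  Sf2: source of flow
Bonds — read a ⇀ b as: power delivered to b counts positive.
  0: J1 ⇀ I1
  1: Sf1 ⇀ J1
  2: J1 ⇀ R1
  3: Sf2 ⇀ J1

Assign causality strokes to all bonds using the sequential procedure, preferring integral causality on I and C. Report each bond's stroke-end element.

bond 1 stroke→Sf1  (Sf1: flow source, stroke at near end)
bond 3 stroke→Sf2  (Sf2: flow source, stroke at near end)
bond 0 stroke→I1  (prefer integral on I1)
bond 2 stroke→J1  (J1: last free bond brings effort in)

β0 →I1
β1 →Sf1
β2 →J1
β3 →Sf2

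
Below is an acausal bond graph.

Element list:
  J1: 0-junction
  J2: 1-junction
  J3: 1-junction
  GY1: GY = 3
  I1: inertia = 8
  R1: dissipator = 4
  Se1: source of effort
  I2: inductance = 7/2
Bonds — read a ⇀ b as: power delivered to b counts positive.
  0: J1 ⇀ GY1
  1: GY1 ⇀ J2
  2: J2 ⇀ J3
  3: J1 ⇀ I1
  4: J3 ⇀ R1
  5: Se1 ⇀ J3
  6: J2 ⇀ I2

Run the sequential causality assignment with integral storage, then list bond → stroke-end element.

b0 |J1
b1 |J2
b2 |J2
b3 |I1
b4 |J3
b5 |J3
b6 |I2

#5 →J3  (Se1 fixes effort; stroke away)
#3 →I1  (prefer integral on I1)
#0 →J1  (closing 0-jn rule on J1)
#1 →J2  (GY1: gyrator matches bond 0)
#6 →I2  (I2 outputs flow p/I2)
#2 →J2  (1-jn J2 has f-setter on 6)
#4 →J3  (common-f at J3 fixed by 2)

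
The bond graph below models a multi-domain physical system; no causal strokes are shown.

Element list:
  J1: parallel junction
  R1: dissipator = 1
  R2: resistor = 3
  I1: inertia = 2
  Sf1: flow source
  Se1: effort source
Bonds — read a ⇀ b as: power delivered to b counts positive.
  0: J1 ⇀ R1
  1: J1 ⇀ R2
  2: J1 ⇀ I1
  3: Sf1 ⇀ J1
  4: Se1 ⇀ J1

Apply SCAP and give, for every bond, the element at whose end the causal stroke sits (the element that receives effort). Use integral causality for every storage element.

β0 →R1
β1 →R2
β2 →I1
β3 →Sf1
β4 →J1

#3 stroke at Sf1  (Sf1: flow source, stroke at near end)
#4 stroke at J1  (Se1 (Se) sets effort on bond)
#0 stroke at R1  (common-e at J1 fixed by 4)
#1 stroke at R2  (0-jn J1 has e-setter on 4)
#2 stroke at I1  (J1: bond 4 brought effort, rest push out)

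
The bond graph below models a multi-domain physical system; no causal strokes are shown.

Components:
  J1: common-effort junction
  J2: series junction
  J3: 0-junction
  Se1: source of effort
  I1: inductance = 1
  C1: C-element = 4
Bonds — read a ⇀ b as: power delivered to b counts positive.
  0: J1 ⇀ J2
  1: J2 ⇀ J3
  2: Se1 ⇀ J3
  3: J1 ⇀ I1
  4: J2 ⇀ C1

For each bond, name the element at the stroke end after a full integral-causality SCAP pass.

β2 stroke→J3  (Se1: effort source, stroke at far end)
β1 stroke→J2  (common-e at J3 fixed by 2)
β3 stroke→I1  (I1 integral (f out))
β0 stroke→J1  (J1: last free bond brings effort in)
β4 stroke→J2  (J2 flow already set via bond 0)

bond 0 stroke at J1
bond 1 stroke at J2
bond 2 stroke at J3
bond 3 stroke at I1
bond 4 stroke at J2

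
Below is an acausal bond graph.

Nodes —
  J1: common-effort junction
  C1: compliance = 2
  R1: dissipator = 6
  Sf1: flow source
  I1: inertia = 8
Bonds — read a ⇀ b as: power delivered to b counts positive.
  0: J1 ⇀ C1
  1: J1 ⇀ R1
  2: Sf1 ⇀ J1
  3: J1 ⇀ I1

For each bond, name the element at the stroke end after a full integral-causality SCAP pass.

b2 stroke at Sf1  (source Sf1 imposes f)
b0 stroke at J1  (C1 outputs effort q/C1)
b1 stroke at R1  (0-jn J1 has e-setter on 0)
b3 stroke at I1  (J1: bond 0 brought effort, rest push out)

β0 stroke→J1
β1 stroke→R1
β2 stroke→Sf1
β3 stroke→I1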